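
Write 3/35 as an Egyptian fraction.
1/12 + 1/420

Greedy algorithm:
3/35: ceiling(35/3) = 12, use 1/12
1/420: ceiling(420/1) = 420, use 1/420
Result: 3/35 = 1/12 + 1/420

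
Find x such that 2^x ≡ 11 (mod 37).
30

Baby-step giant-step with step n = ⌈√37⌉ = 7.
Baby steps 2^j mod 37 (j:value) for j=0..6: 0:1, 1:2, 2:4, 3:8, 4:16, 5:32, 6:27.
Giant-step multiplier: 2^(-7) ≡ 2^(36-7) = 2^29 ≡ 24 (mod 37).
Giant steps γ_i = 11·24^i mod 37: γ_0=11, γ_1=5, γ_2=9, γ_3=31, γ_4=4 (in table at j=2).
x = i·n + j = 4·7 + 2 = 30.
Check: 2^30 ≡ 11 (mod 37).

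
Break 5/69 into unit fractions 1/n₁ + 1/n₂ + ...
1/14 + 1/966

Greedy algorithm:
5/69: ceiling(69/5) = 14, use 1/14
1/966: ceiling(966/1) = 966, use 1/966
Result: 5/69 = 1/14 + 1/966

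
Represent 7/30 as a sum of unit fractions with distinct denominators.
1/5 + 1/30

Greedy algorithm:
7/30: ceiling(30/7) = 5, use 1/5
1/30: ceiling(30/1) = 30, use 1/30
Result: 7/30 = 1/5 + 1/30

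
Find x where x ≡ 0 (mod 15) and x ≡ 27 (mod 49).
615

Using Chinese Remainder Theorem:
M = 15 × 49 = 735
M1 = 49, M2 = 15
y1 = 49^(-1) mod 15 = 4
y2 = 15^(-1) mod 49 = 36
x = (0×49×4 + 27×15×36) mod 735 = 615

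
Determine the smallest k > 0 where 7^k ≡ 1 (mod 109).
27

109 is prime, so ord(7) divides φ(109) = 108.
Divisors of 108: 1, 2, 3, 4, 6, 9, 12, 18, 27, 36, 54, 108.
Repeated squaring: 7^1 ≡ 7, 7^2 ≡ 49, 7^4 ≡ 3, 7^8 ≡ 9, 7^16 ≡ 81, 7^32 ≡ 21, 7^64 ≡ 5 (mod 109).
Test 7^d mod 109 for each divisor d in increasing order:
7^1 ≡ 7
7^2 ≡ 49
7^3 = 7^2·7^1 ≡ 16
7^4 ≡ 3
7^6 = 7^4·7^2 ≡ 38
7^9 = 7^8·7^1 ≡ 63
7^12 = 7^8·7^4 ≡ 27
7^18 = 7^16·7^2 ≡ 45
7^27 = 7^16·7^8·7^2·7^1 ≡ 1  ← first divisor giving 1
The order is 27.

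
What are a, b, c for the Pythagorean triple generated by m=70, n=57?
(1651, 7980, 8149)

Euclid's formula: a = m² - n², b = 2mn, c = m² + n²
m = 70, n = 57
a = 70² - 57² = 4900 - 3249 = 1651
b = 2 × 70 × 57 = 7980
c = 70² + 57² = 4900 + 3249 = 8149
Verification: 1651² + 7980² = 2725801 + 63680400 = 66406201 = 8149² ✓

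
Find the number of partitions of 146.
27517052599

p(n) counts ways to write n as a sum of positive integers (order ignored).
Euler's pentagonal recurrence: p(k) = p(k-1) + p(k-2) - p(k-5) - p(k-7) + p(k-12) + p(k-15) - ... (offsets j(3j∓1)/2, signs ++--, p(0)=1, p(<0)=0).
DP table for k = 0..145: p(0)=1, p(1)=1, p(2)=2, p(3)=3, p(4)=5, p(5)=7, p(6)=11, p(7)=15, p(8)=22, p(9)=30, p(10)=42, p(11)=56, p(12)=77, p(13)=101, p(14)=135, p(15)=176, p(16)=231, p(17)=297, p(18)=385, p(19)=490, p(20)=627, p(21)=792, p(22)=1002, p(23)=1255, p(24)=1575, p(25)=1958, p(26)=2436, p(27)=3010, p(28)=3718, p(29)=4565, p(30)=5604, p(31)=6842, p(32)=8349, p(33)=10143, p(34)=12310, p(35)=14883, p(36)=17977, p(37)=21637, p(38)=26015, p(39)=31185, p(40)=37338, p(41)=44583, p(42)=53174, p(43)=63261, p(44)=75175, p(45)=89134, p(46)=105558, p(47)=124754, p(48)=147273, p(49)=173525, p(50)=204226, p(51)=239943, p(52)=281589, p(53)=329931, p(54)=386155, p(55)=451276, p(56)=526823, p(57)=614154, p(58)=715220, p(59)=831820, p(60)=966467, p(61)=1121505, p(62)=1300156, p(63)=1505499, p(64)=1741630, p(65)=2012558, p(66)=2323520, p(67)=2679689, p(68)=3087735, p(69)=3554345, p(70)=4087968, p(71)=4697205, p(72)=5392783, p(73)=6185689, p(74)=7089500, p(75)=8118264, p(76)=9289091, p(77)=10619863, p(78)=12132164, p(79)=13848650, p(80)=15796476, p(81)=18004327, p(82)=20506255, p(83)=23338469, p(84)=26543660, p(85)=30167357, p(86)=34262962, p(87)=38887673, p(88)=44108109, p(89)=49995925, p(90)=56634173, p(91)=64112359, p(92)=72533807, p(93)=82010177, p(94)=92669720, p(95)=104651419, p(96)=118114304, p(97)=133230930, p(98)=150198136, p(99)=169229875, p(100)=190569292, p(101)=214481126, p(102)=241265379, p(103)=271248950, p(104)=304801365, p(105)=342325709, p(106)=384276336, p(107)=431149389, p(108)=483502844, p(109)=541946240, p(110)=607163746, p(111)=679903203, p(112)=761002156, p(113)=851376628, p(114)=952050665, p(115)=1064144451, p(116)=1188908248, p(117)=1327710076, p(118)=1482074143, p(119)=1653668665, p(120)=1844349560, p(121)=2056148051, p(122)=2291320912, p(123)=2552338241, p(124)=2841940500, p(125)=3163127352, p(126)=3519222692, p(127)=3913864295, p(128)=4351078600, p(129)=4835271870, p(130)=5371315400, p(131)=5964539504, p(132)=6620830889, p(133)=7346629512, p(134)=8149040695, p(135)=9035836076, p(136)=10015581680, p(137)=11097645016, p(138)=12292341831, p(139)=13610949895, p(140)=15065878135, p(141)=16670689208, p(142)=18440293320, p(143)=20390982757, p(144)=22540654445, p(145)=24908858009.
Final step: p(146) = p(145) + p(144) - p(141) - p(139) + p(134) + p(131) - p(124) - p(120) + p(111) + p(106) - p(95) - p(89) + p(76) + p(69) - p(54) - p(46) + p(29) + p(20) - p(1)
= 24908858009 + 22540654445 - 16670689208 - 13610949895 + 8149040695 + 5964539504 - 2841940500 - 1844349560 + 679903203 + 384276336 - 104651419 - 49995925 + 9289091 + 3554345 - 386155 - 105558 + 4565 + 627 - 1
= 27517052599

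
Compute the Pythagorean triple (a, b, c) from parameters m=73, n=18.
(5005, 2628, 5653)

Euclid's formula: a = m² - n², b = 2mn, c = m² + n²
m = 73, n = 18
a = 73² - 18² = 5329 - 324 = 5005
b = 2 × 73 × 18 = 2628
c = 73² + 18² = 5329 + 324 = 5653
Verification: 5005² + 2628² = 25050025 + 6906384 = 31956409 = 5653² ✓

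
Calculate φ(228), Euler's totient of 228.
72

228 = 2^2 × 3 × 19
φ(n) = n × ∏(1 - 1/p) for each prime p dividing n
φ(228) = 228 × (1 - 1/2) × (1 - 1/3) × (1 - 1/19) = 72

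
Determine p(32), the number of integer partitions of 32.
8349

p(n) counts ways to write n as a sum of positive integers (order ignored).
Euler's pentagonal recurrence: p(k) = p(k-1) + p(k-2) - p(k-5) - p(k-7) + p(k-12) + p(k-15) - ... (offsets j(3j∓1)/2, signs ++--, p(0)=1, p(<0)=0).
DP table for k = 0..31: p(0)=1, p(1)=1, p(2)=2, p(3)=3, p(4)=5, p(5)=7, p(6)=11, p(7)=15, p(8)=22, p(9)=30, p(10)=42, p(11)=56, p(12)=77, p(13)=101, p(14)=135, p(15)=176, p(16)=231, p(17)=297, p(18)=385, p(19)=490, p(20)=627, p(21)=792, p(22)=1002, p(23)=1255, p(24)=1575, p(25)=1958, p(26)=2436, p(27)=3010, p(28)=3718, p(29)=4565, p(30)=5604, p(31)=6842.
Final step: p(32) = p(31) + p(30) - p(27) - p(25) + p(20) + p(17) - p(10) - p(6)
= 6842 + 5604 - 3010 - 1958 + 627 + 297 - 42 - 11
= 8349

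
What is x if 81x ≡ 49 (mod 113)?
x ≡ 2 (mod 113)

gcd(81, 113) = 1, which divides 49, so solutions exist.
Find 81^(-1) mod 113 by the extended Euclidean algorithm:
113 = 1 × 81 + 32  ⟹  32 = (1)·113 + (-1)·81
81 = 2 × 32 + 17  ⟹  17 = (-2)·113 + (3)·81
32 = 1 × 17 + 15  ⟹  15 = (3)·113 + (-4)·81
17 = 1 × 15 + 2  ⟹  2 = (-5)·113 + (7)·81
15 = 7 × 2 + 1  ⟹  1 = (38)·113 + (-53)·81
So (-53)·81 ≡ 1 (mod 113), i.e. 81^(-1) ≡ -53 ≡ 60 (mod 113).
x ≡ 60 × 49 = 2940 ≡ 2 (mod 113).
Check: 81 × 2 = 162 ≡ 49 (mod 113).
Unique solution: x ≡ 2 (mod 113)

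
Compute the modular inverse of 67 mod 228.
211

gcd(67, 228) = 1, so the inverse exists.
Extended Euclidean algorithm on (228, 67):
228 = 3 × 67 + 27  ⟹  27 = (1)·228 + (-3)·67
67 = 2 × 27 + 13  ⟹  13 = (-2)·228 + (7)·67
27 = 2 × 13 + 1  ⟹  1 = (5)·228 + (-17)·67
So (-17)·67 ≡ 1 (mod 228), i.e. 67^(-1) ≡ -17 ≡ 211 (mod 228).
Check: 67 × 211 = 14137 ≡ 1 (mod 228)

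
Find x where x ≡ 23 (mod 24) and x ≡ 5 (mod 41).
743

Using Chinese Remainder Theorem:
M = 24 × 41 = 984
M1 = 41, M2 = 24
y1 = 41^(-1) mod 24 = 17
y2 = 24^(-1) mod 41 = 12
x = (23×41×17 + 5×24×12) mod 984 = 743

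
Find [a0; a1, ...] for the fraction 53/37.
[1; 2, 3, 5]

Euclidean algorithm steps:
53 = 1 × 37 + 16
37 = 2 × 16 + 5
16 = 3 × 5 + 1
5 = 5 × 1 + 0
Continued fraction: [1; 2, 3, 5]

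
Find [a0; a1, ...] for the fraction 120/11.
[10; 1, 10]

Euclidean algorithm steps:
120 = 10 × 11 + 10
11 = 1 × 10 + 1
10 = 10 × 1 + 0
Continued fraction: [10; 1, 10]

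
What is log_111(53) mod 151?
57

Baby-step giant-step with step n = ⌈√151⌉ = 13.
Baby steps 111^j mod 151 (j:value) for j=0..12: 0:1, 1:111, 2:90, 3:24, 4:97, 5:46, 6:123, 7:63, 8:47, 9:83, 10:2, 11:71, 12:29.
Giant-step multiplier: 111^(-13) ≡ 111^(150-13) = 111^137 ≡ 129 (mod 151).
Giant steps γ_i = 53·129^i mod 151: γ_0=53, γ_1=42, γ_2=133, γ_3=94, γ_4=46 (in table at j=5).
x = i·n + j = 4·13 + 5 = 57.
Check: 111^57 ≡ 53 (mod 151).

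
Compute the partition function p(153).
54770336324

p(n) counts ways to write n as a sum of positive integers (order ignored).
Euler's pentagonal recurrence: p(k) = p(k-1) + p(k-2) - p(k-5) - p(k-7) + p(k-12) + p(k-15) - ... (offsets j(3j∓1)/2, signs ++--, p(0)=1, p(<0)=0).
DP table for k = 0..152: p(0)=1, p(1)=1, p(2)=2, p(3)=3, p(4)=5, p(5)=7, p(6)=11, p(7)=15, p(8)=22, p(9)=30, p(10)=42, p(11)=56, p(12)=77, p(13)=101, p(14)=135, p(15)=176, p(16)=231, p(17)=297, p(18)=385, p(19)=490, p(20)=627, p(21)=792, p(22)=1002, p(23)=1255, p(24)=1575, p(25)=1958, p(26)=2436, p(27)=3010, p(28)=3718, p(29)=4565, p(30)=5604, p(31)=6842, p(32)=8349, p(33)=10143, p(34)=12310, p(35)=14883, p(36)=17977, p(37)=21637, p(38)=26015, p(39)=31185, p(40)=37338, p(41)=44583, p(42)=53174, p(43)=63261, p(44)=75175, p(45)=89134, p(46)=105558, p(47)=124754, p(48)=147273, p(49)=173525, p(50)=204226, p(51)=239943, p(52)=281589, p(53)=329931, p(54)=386155, p(55)=451276, p(56)=526823, p(57)=614154, p(58)=715220, p(59)=831820, p(60)=966467, p(61)=1121505, p(62)=1300156, p(63)=1505499, p(64)=1741630, p(65)=2012558, p(66)=2323520, p(67)=2679689, p(68)=3087735, p(69)=3554345, p(70)=4087968, p(71)=4697205, p(72)=5392783, p(73)=6185689, p(74)=7089500, p(75)=8118264, p(76)=9289091, p(77)=10619863, p(78)=12132164, p(79)=13848650, p(80)=15796476, p(81)=18004327, p(82)=20506255, p(83)=23338469, p(84)=26543660, p(85)=30167357, p(86)=34262962, p(87)=38887673, p(88)=44108109, p(89)=49995925, p(90)=56634173, p(91)=64112359, p(92)=72533807, p(93)=82010177, p(94)=92669720, p(95)=104651419, p(96)=118114304, p(97)=133230930, p(98)=150198136, p(99)=169229875, p(100)=190569292, p(101)=214481126, p(102)=241265379, p(103)=271248950, p(104)=304801365, p(105)=342325709, p(106)=384276336, p(107)=431149389, p(108)=483502844, p(109)=541946240, p(110)=607163746, p(111)=679903203, p(112)=761002156, p(113)=851376628, p(114)=952050665, p(115)=1064144451, p(116)=1188908248, p(117)=1327710076, p(118)=1482074143, p(119)=1653668665, p(120)=1844349560, p(121)=2056148051, p(122)=2291320912, p(123)=2552338241, p(124)=2841940500, p(125)=3163127352, p(126)=3519222692, p(127)=3913864295, p(128)=4351078600, p(129)=4835271870, p(130)=5371315400, p(131)=5964539504, p(132)=6620830889, p(133)=7346629512, p(134)=8149040695, p(135)=9035836076, p(136)=10015581680, p(137)=11097645016, p(138)=12292341831, p(139)=13610949895, p(140)=15065878135, p(141)=16670689208, p(142)=18440293320, p(143)=20390982757, p(144)=22540654445, p(145)=24908858009, p(146)=27517052599, p(147)=30388671978, p(148)=33549419497, p(149)=37027355200, p(150)=40853235313, p(151)=45060624582, p(152)=49686288421.
Final step: p(153) = p(152) + p(151) - p(148) - p(146) + p(141) + p(138) - p(131) - p(127) + p(118) + p(113) - p(102) - p(96) + p(83) + p(76) - p(61) - p(53) + p(36) + p(27) - p(8)
= 49686288421 + 45060624582 - 33549419497 - 27517052599 + 16670689208 + 12292341831 - 5964539504 - 3913864295 + 1482074143 + 851376628 - 241265379 - 118114304 + 23338469 + 9289091 - 1121505 - 329931 + 17977 + 3010 - 22
= 54770336324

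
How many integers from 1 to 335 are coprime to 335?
264

335 = 5 × 67
φ(n) = n × ∏(1 - 1/p) for each prime p dividing n
φ(335) = 335 × (1 - 1/5) × (1 - 1/67) = 264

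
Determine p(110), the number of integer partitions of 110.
607163746

p(n) counts ways to write n as a sum of positive integers (order ignored).
Euler's pentagonal recurrence: p(k) = p(k-1) + p(k-2) - p(k-5) - p(k-7) + p(k-12) + p(k-15) - ... (offsets j(3j∓1)/2, signs ++--, p(0)=1, p(<0)=0).
DP table for k = 0..109: p(0)=1, p(1)=1, p(2)=2, p(3)=3, p(4)=5, p(5)=7, p(6)=11, p(7)=15, p(8)=22, p(9)=30, p(10)=42, p(11)=56, p(12)=77, p(13)=101, p(14)=135, p(15)=176, p(16)=231, p(17)=297, p(18)=385, p(19)=490, p(20)=627, p(21)=792, p(22)=1002, p(23)=1255, p(24)=1575, p(25)=1958, p(26)=2436, p(27)=3010, p(28)=3718, p(29)=4565, p(30)=5604, p(31)=6842, p(32)=8349, p(33)=10143, p(34)=12310, p(35)=14883, p(36)=17977, p(37)=21637, p(38)=26015, p(39)=31185, p(40)=37338, p(41)=44583, p(42)=53174, p(43)=63261, p(44)=75175, p(45)=89134, p(46)=105558, p(47)=124754, p(48)=147273, p(49)=173525, p(50)=204226, p(51)=239943, p(52)=281589, p(53)=329931, p(54)=386155, p(55)=451276, p(56)=526823, p(57)=614154, p(58)=715220, p(59)=831820, p(60)=966467, p(61)=1121505, p(62)=1300156, p(63)=1505499, p(64)=1741630, p(65)=2012558, p(66)=2323520, p(67)=2679689, p(68)=3087735, p(69)=3554345, p(70)=4087968, p(71)=4697205, p(72)=5392783, p(73)=6185689, p(74)=7089500, p(75)=8118264, p(76)=9289091, p(77)=10619863, p(78)=12132164, p(79)=13848650, p(80)=15796476, p(81)=18004327, p(82)=20506255, p(83)=23338469, p(84)=26543660, p(85)=30167357, p(86)=34262962, p(87)=38887673, p(88)=44108109, p(89)=49995925, p(90)=56634173, p(91)=64112359, p(92)=72533807, p(93)=82010177, p(94)=92669720, p(95)=104651419, p(96)=118114304, p(97)=133230930, p(98)=150198136, p(99)=169229875, p(100)=190569292, p(101)=214481126, p(102)=241265379, p(103)=271248950, p(104)=304801365, p(105)=342325709, p(106)=384276336, p(107)=431149389, p(108)=483502844, p(109)=541946240.
Final step: p(110) = p(109) + p(108) - p(105) - p(103) + p(98) + p(95) - p(88) - p(84) + p(75) + p(70) - p(59) - p(53) + p(40) + p(33) - p(18) - p(10)
= 541946240 + 483502844 - 342325709 - 271248950 + 150198136 + 104651419 - 44108109 - 26543660 + 8118264 + 4087968 - 831820 - 329931 + 37338 + 10143 - 385 - 42
= 607163746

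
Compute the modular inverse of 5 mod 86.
69

gcd(5, 86) = 1, so the inverse exists.
Extended Euclidean algorithm on (86, 5):
86 = 17 × 5 + 1  ⟹  1 = (1)·86 + (-17)·5
So (-17)·5 ≡ 1 (mod 86), i.e. 5^(-1) ≡ -17 ≡ 69 (mod 86).
Check: 5 × 69 = 345 ≡ 1 (mod 86)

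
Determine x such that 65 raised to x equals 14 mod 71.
21

Baby-step giant-step with step n = ⌈√71⌉ = 9.
Baby steps 65^j mod 71 (j:value) for j=0..8: 0:1, 1:65, 2:36, 3:68, 4:18, 5:34, 6:9, 7:17, 8:40.
Giant-step multiplier: 65^(-9) ≡ 65^(70-9) = 65^61 ≡ 21 (mod 71).
Giant steps γ_i = 14·21^i mod 71: γ_0=14, γ_1=10, γ_2=68 (in table at j=3).
x = i·n + j = 2·9 + 3 = 21.
Check: 65^21 ≡ 14 (mod 71).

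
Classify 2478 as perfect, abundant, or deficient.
abundant

Proper divisors of 2478: sum = 1 + 2 + 3 + 6 + 7 + 14 + 21 + 42 + 59 + 118 + 177 + 354 + 413 + 826 + 1239 = 3282
Since 3282 > 2478, 2478 is abundant.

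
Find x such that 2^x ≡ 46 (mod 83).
61

Baby-step giant-step with step n = ⌈√83⌉ = 10.
Baby steps 2^j mod 83 (j:value) for j=0..9: 0:1, 1:2, 2:4, 3:8, 4:16, 5:32, 6:64, 7:45, 8:7, 9:14.
Giant-step multiplier: 2^(-10) ≡ 2^(82-10) = 2^72 ≡ 3 (mod 83).
Giant steps γ_i = 46·3^i mod 83: γ_0=46, γ_1=55, γ_2=82, γ_3=80, γ_4=74, γ_5=56, γ_6=2 (in table at j=1).
x = i·n + j = 6·10 + 1 = 61.
Check: 2^61 ≡ 46 (mod 83).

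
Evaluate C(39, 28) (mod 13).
0

Using Lucas' theorem:
Write n=39 and k=28 in base 13:
n in base 13: [3, 0]
k in base 13: [2, 2]
C(39,28) mod 13 = ∏ C(n_i, k_i) mod 13
Digit binomials (mod 13): C(3,2) = 3; C(0,2) = 0 (k_i > n_i)
Product: 3 × 0 = 0 ≡ 0 (mod 13)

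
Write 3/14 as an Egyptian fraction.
1/5 + 1/70

Greedy algorithm:
3/14: ceiling(14/3) = 5, use 1/5
1/70: ceiling(70/1) = 70, use 1/70
Result: 3/14 = 1/5 + 1/70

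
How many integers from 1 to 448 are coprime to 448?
192

448 = 2^6 × 7
φ(n) = n × ∏(1 - 1/p) for each prime p dividing n
φ(448) = 448 × (1 - 1/2) × (1 - 1/7) = 192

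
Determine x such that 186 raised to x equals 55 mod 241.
121

Baby-step giant-step with step n = ⌈√241⌉ = 16.
Baby steps 186^j mod 241 (j:value) for j=0..15: 0:1, 1:186, 2:133, 3:156, 4:96, 5:22, 6:236, 7:34, 8:58, 9:184, 10:2, 11:131, 12:25, 13:71, 14:192, 15:44.
Giant-step multiplier: 186^(-16) ≡ 186^(240-16) = 186^224 ≡ 24 (mod 241).
Giant steps γ_i = 55·24^i mod 241: γ_0=55, γ_1=115, γ_2=109, γ_3=206, γ_4=124, γ_5=84, γ_6=88, γ_7=184 (in table at j=9).
x = i·n + j = 7·16 + 9 = 121.
Check: 186^121 ≡ 55 (mod 241).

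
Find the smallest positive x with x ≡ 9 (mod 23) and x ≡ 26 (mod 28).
446

Using Chinese Remainder Theorem:
M = 23 × 28 = 644
M1 = 28, M2 = 23
y1 = 28^(-1) mod 23 = 14
y2 = 23^(-1) mod 28 = 11
x = (9×28×14 + 26×23×11) mod 644 = 446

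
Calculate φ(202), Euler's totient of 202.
100

202 = 2 × 101
φ(n) = n × ∏(1 - 1/p) for each prime p dividing n
φ(202) = 202 × (1 - 1/2) × (1 - 1/101) = 100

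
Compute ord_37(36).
2

37 is prime, so ord(36) divides φ(37) = 36.
Divisors of 36: 1, 2, 3, 4, 6, 9, 12, 18, 36.
Repeated squaring: 36^1 ≡ 36, 36^2 ≡ 1, 36^4 ≡ 1, 36^8 ≡ 1, 36^16 ≡ 1, 36^32 ≡ 1 (mod 37).
Test 36^d mod 37 for each divisor d in increasing order:
36^1 ≡ 36
36^2 ≡ 1  ← first divisor giving 1
The order is 2.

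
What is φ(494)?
216

494 = 2 × 13 × 19
φ(n) = n × ∏(1 - 1/p) for each prime p dividing n
φ(494) = 494 × (1 - 1/2) × (1 - 1/13) × (1 - 1/19) = 216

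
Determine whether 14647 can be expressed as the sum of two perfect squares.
Not possible

Factorization: 14647 = 97 × 151
By Fermat: n is sum of two squares iff every prime p ≡ 3 (mod 4) appears to even power.
Prime(s) ≡ 3 (mod 4) with odd exponent: [(151, 1)]
Therefore 14647 cannot be expressed as a² + b².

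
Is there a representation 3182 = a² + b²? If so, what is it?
Not possible

Factorization: 3182 = 2 × 37 × 43
By Fermat: n is sum of two squares iff every prime p ≡ 3 (mod 4) appears to even power.
Prime(s) ≡ 3 (mod 4) with odd exponent: [(43, 1)]
Therefore 3182 cannot be expressed as a² + b².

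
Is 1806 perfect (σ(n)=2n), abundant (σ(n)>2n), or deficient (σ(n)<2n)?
abundant

Proper divisors of 1806: sum = 1 + 2 + 3 + 6 + 7 + 14 + 21 + 42 + 43 + 86 + 129 + 258 + 301 + 602 + 903 = 2418
Since 2418 > 1806, 1806 is abundant.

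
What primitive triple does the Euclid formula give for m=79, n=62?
(2397, 9796, 10085)

Euclid's formula: a = m² - n², b = 2mn, c = m² + n²
m = 79, n = 62
a = 79² - 62² = 6241 - 3844 = 2397
b = 2 × 79 × 62 = 9796
c = 79² + 62² = 6241 + 3844 = 10085
Verification: 2397² + 9796² = 5745609 + 95961616 = 101707225 = 10085² ✓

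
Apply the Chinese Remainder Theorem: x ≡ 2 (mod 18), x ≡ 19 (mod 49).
362

Using Chinese Remainder Theorem:
M = 18 × 49 = 882
M1 = 49, M2 = 18
y1 = 49^(-1) mod 18 = 7
y2 = 18^(-1) mod 49 = 30
x = (2×49×7 + 19×18×30) mod 882 = 362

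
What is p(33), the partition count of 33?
10143

p(n) counts ways to write n as a sum of positive integers (order ignored).
Euler's pentagonal recurrence: p(k) = p(k-1) + p(k-2) - p(k-5) - p(k-7) + p(k-12) + p(k-15) - ... (offsets j(3j∓1)/2, signs ++--, p(0)=1, p(<0)=0).
DP table for k = 0..32: p(0)=1, p(1)=1, p(2)=2, p(3)=3, p(4)=5, p(5)=7, p(6)=11, p(7)=15, p(8)=22, p(9)=30, p(10)=42, p(11)=56, p(12)=77, p(13)=101, p(14)=135, p(15)=176, p(16)=231, p(17)=297, p(18)=385, p(19)=490, p(20)=627, p(21)=792, p(22)=1002, p(23)=1255, p(24)=1575, p(25)=1958, p(26)=2436, p(27)=3010, p(28)=3718, p(29)=4565, p(30)=5604, p(31)=6842, p(32)=8349.
Final step: p(33) = p(32) + p(31) - p(28) - p(26) + p(21) + p(18) - p(11) - p(7)
= 8349 + 6842 - 3718 - 2436 + 792 + 385 - 56 - 15
= 10143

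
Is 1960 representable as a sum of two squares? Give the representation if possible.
14² + 42² (a=14, b=42)

Factorization: 1960 = 2^3 × 5 × 7^2
By Fermat: n is sum of two squares iff every prime p ≡ 3 (mod 4) appears to even power.
All primes ≡ 3 (mod 4) appear to even power.
Search a = 0, 1, 2, … for 1960 - a² a perfect square: first hit at a = 14: 1960 - 196 = 1764 = 42².
1960 = 14² + 42² = 196 + 1764 ✓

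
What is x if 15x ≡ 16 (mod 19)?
x ≡ 15 (mod 19)

gcd(15, 19) = 1, which divides 16, so solutions exist.
Find 15^(-1) mod 19 by the extended Euclidean algorithm:
19 = 1 × 15 + 4  ⟹  4 = (1)·19 + (-1)·15
15 = 3 × 4 + 3  ⟹  3 = (-3)·19 + (4)·15
4 = 1 × 3 + 1  ⟹  1 = (4)·19 + (-5)·15
So (-5)·15 ≡ 1 (mod 19), i.e. 15^(-1) ≡ -5 ≡ 14 (mod 19).
x ≡ 14 × 16 = 224 ≡ 15 (mod 19).
Check: 15 × 15 = 225 ≡ 16 (mod 19).
Unique solution: x ≡ 15 (mod 19)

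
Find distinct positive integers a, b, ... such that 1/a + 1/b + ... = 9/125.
1/14 + 1/1750

Greedy algorithm:
9/125: ceiling(125/9) = 14, use 1/14
1/1750: ceiling(1750/1) = 1750, use 1/1750
Result: 9/125 = 1/14 + 1/1750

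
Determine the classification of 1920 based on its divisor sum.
abundant

Proper divisors of 1920: sum = 1 + 2 + 3 + 4 + 5 + 6 + 8 + 10 + ... + 384 + 480 + 640 + 960 (31 divisors) = 4200
Since 4200 > 1920, 1920 is abundant.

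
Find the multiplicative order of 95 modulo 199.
198

199 is prime, so ord(95) divides φ(199) = 198.
Divisors of 198: 1, 2, 3, 6, 9, 11, 18, 22, 33, 66, 99, 198.
Repeated squaring: 95^1 ≡ 95, 95^2 ≡ 70, 95^4 ≡ 124, 95^8 ≡ 53, 95^16 ≡ 23, 95^32 ≡ 131, 95^64 ≡ 47, 95^128 ≡ 20 (mod 199).
Test 95^d mod 199 for each divisor d in increasing order:
95^1 ≡ 95
95^2 ≡ 70
95^3 = 95^2·95^1 ≡ 83
95^6 = 95^4·95^2 ≡ 123
95^9 = 95^8·95^1 ≡ 60
95^11 = 95^8·95^2·95^1 ≡ 21
95^18 = 95^16·95^2 ≡ 18
95^22 = 95^16·95^4·95^2 ≡ 43
95^33 = 95^32·95^1 ≡ 107
95^66 = 95^64·95^2 ≡ 106
95^99 = 95^64·95^32·95^2·95^1 ≡ 198
95^198 = 95^128·95^64·95^4·95^2 ≡ 1  ← first divisor giving 1
The order is 198.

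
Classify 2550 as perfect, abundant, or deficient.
abundant

Proper divisors of 2550: sum = 1 + 2 + 3 + 5 + 6 + 10 + 15 + 17 + ... + 425 + 510 + 850 + 1275 (23 divisors) = 4146
Since 4146 > 2550, 2550 is abundant.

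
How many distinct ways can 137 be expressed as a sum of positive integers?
11097645016

p(n) counts ways to write n as a sum of positive integers (order ignored).
Euler's pentagonal recurrence: p(k) = p(k-1) + p(k-2) - p(k-5) - p(k-7) + p(k-12) + p(k-15) - ... (offsets j(3j∓1)/2, signs ++--, p(0)=1, p(<0)=0).
DP table for k = 0..136: p(0)=1, p(1)=1, p(2)=2, p(3)=3, p(4)=5, p(5)=7, p(6)=11, p(7)=15, p(8)=22, p(9)=30, p(10)=42, p(11)=56, p(12)=77, p(13)=101, p(14)=135, p(15)=176, p(16)=231, p(17)=297, p(18)=385, p(19)=490, p(20)=627, p(21)=792, p(22)=1002, p(23)=1255, p(24)=1575, p(25)=1958, p(26)=2436, p(27)=3010, p(28)=3718, p(29)=4565, p(30)=5604, p(31)=6842, p(32)=8349, p(33)=10143, p(34)=12310, p(35)=14883, p(36)=17977, p(37)=21637, p(38)=26015, p(39)=31185, p(40)=37338, p(41)=44583, p(42)=53174, p(43)=63261, p(44)=75175, p(45)=89134, p(46)=105558, p(47)=124754, p(48)=147273, p(49)=173525, p(50)=204226, p(51)=239943, p(52)=281589, p(53)=329931, p(54)=386155, p(55)=451276, p(56)=526823, p(57)=614154, p(58)=715220, p(59)=831820, p(60)=966467, p(61)=1121505, p(62)=1300156, p(63)=1505499, p(64)=1741630, p(65)=2012558, p(66)=2323520, p(67)=2679689, p(68)=3087735, p(69)=3554345, p(70)=4087968, p(71)=4697205, p(72)=5392783, p(73)=6185689, p(74)=7089500, p(75)=8118264, p(76)=9289091, p(77)=10619863, p(78)=12132164, p(79)=13848650, p(80)=15796476, p(81)=18004327, p(82)=20506255, p(83)=23338469, p(84)=26543660, p(85)=30167357, p(86)=34262962, p(87)=38887673, p(88)=44108109, p(89)=49995925, p(90)=56634173, p(91)=64112359, p(92)=72533807, p(93)=82010177, p(94)=92669720, p(95)=104651419, p(96)=118114304, p(97)=133230930, p(98)=150198136, p(99)=169229875, p(100)=190569292, p(101)=214481126, p(102)=241265379, p(103)=271248950, p(104)=304801365, p(105)=342325709, p(106)=384276336, p(107)=431149389, p(108)=483502844, p(109)=541946240, p(110)=607163746, p(111)=679903203, p(112)=761002156, p(113)=851376628, p(114)=952050665, p(115)=1064144451, p(116)=1188908248, p(117)=1327710076, p(118)=1482074143, p(119)=1653668665, p(120)=1844349560, p(121)=2056148051, p(122)=2291320912, p(123)=2552338241, p(124)=2841940500, p(125)=3163127352, p(126)=3519222692, p(127)=3913864295, p(128)=4351078600, p(129)=4835271870, p(130)=5371315400, p(131)=5964539504, p(132)=6620830889, p(133)=7346629512, p(134)=8149040695, p(135)=9035836076, p(136)=10015581680.
Final step: p(137) = p(136) + p(135) - p(132) - p(130) + p(125) + p(122) - p(115) - p(111) + p(102) + p(97) - p(86) - p(80) + p(67) + p(60) - p(45) - p(37) + p(20) + p(11)
= 10015581680 + 9035836076 - 6620830889 - 5371315400 + 3163127352 + 2291320912 - 1064144451 - 679903203 + 241265379 + 133230930 - 34262962 - 15796476 + 2679689 + 966467 - 89134 - 21637 + 627 + 56
= 11097645016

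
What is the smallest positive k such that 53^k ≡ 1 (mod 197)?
49

197 is prime, so ord(53) divides φ(197) = 196.
Divisors of 196: 1, 2, 4, 7, 14, 28, 49, 98, 196.
Repeated squaring: 53^1 ≡ 53, 53^2 ≡ 51, 53^4 ≡ 40, 53^8 ≡ 24, 53^16 ≡ 182, 53^32 ≡ 28, 53^64 ≡ 193, 53^128 ≡ 16 (mod 197).
Test 53^d mod 197 for each divisor d in increasing order:
53^1 ≡ 53
53^2 ≡ 51
53^4 ≡ 40
53^7 = 53^4·53^2·53^1 ≡ 164
53^14 = 53^8·53^4·53^2 ≡ 104
53^28 = 53^16·53^8·53^4 ≡ 178
53^49 = 53^32·53^16·53^1 ≡ 1  ← first divisor giving 1
The order is 49.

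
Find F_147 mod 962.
338

Matrix identity: Q^n = [[F_(n+1), F_n], [F_n, F_(n-1)]] with Q = [[1,1],[1,0]].
n = 147 = 10010011₂. Square-and-multiply, entries mod 962:
Q^1 = [[1,1],[1,0]]
Q^2 = (Q^1)² = [[2,1],[1,1]]
Q^4 = (Q^2)² = [[5,3],[3,2]]
Q^9 = (Q^4)²·Q = [[55,34],[34,21]]
Q^18 = (Q^9)² = [[333,660],[660,635]]
Q^36 = (Q^18)² = [[73,112],[112,923]]
Q^73 = (Q^36)²·Q = [[517,557],[557,922]]
Q^147 = (Q^73)²·Q = [[515,338],[338,177]]
F_147 mod 962 = Q^147[0][1] = 338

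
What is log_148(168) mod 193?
146

Baby-step giant-step with step n = ⌈√193⌉ = 14.
Baby steps 148^j mod 193 (j:value) for j=0..13: 0:1, 1:148, 2:95, 3:164, 4:147, 5:140, 6:69, 7:176, 8:186, 9:122, 10:107, 11:10, 12:129, 13:178.
Giant-step multiplier: 148^(-14) ≡ 148^(192-14) = 148^178 ≡ 191 (mod 193).
Giant steps γ_i = 168·191^i mod 193: γ_0=168, γ_1=50, γ_2=93, γ_3=7, γ_4=179, γ_5=28, γ_6=137, γ_7=112, γ_8=162, γ_9=62, γ_10=69 (in table at j=6).
x = i·n + j = 10·14 + 6 = 146.
Check: 148^146 ≡ 168 (mod 193).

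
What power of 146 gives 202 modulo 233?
154

Baby-step giant-step with step n = ⌈√233⌉ = 16.
Baby steps 146^j mod 233 (j:value) for j=0..15: 0:1, 1:146, 2:113, 3:188, 4:187, 5:41, 6:161, 7:206, 8:19, 9:211, 10:50, 11:77, 12:58, 13:80, 14:30, 15:186.
Giant-step multiplier: 146^(-16) ≡ 146^(232-16) = 146^216 ≡ 71 (mod 233).
Giant steps γ_i = 202·71^i mod 233: γ_0=202, γ_1=129, γ_2=72, γ_3=219, γ_4=171, γ_5=25, γ_6=144, γ_7=205, γ_8=109, γ_9=50 (in table at j=10).
x = i·n + j = 9·16 + 10 = 154.
Check: 146^154 ≡ 202 (mod 233).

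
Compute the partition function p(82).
20506255

p(n) counts ways to write n as a sum of positive integers (order ignored).
Euler's pentagonal recurrence: p(k) = p(k-1) + p(k-2) - p(k-5) - p(k-7) + p(k-12) + p(k-15) - ... (offsets j(3j∓1)/2, signs ++--, p(0)=1, p(<0)=0).
DP table for k = 0..81: p(0)=1, p(1)=1, p(2)=2, p(3)=3, p(4)=5, p(5)=7, p(6)=11, p(7)=15, p(8)=22, p(9)=30, p(10)=42, p(11)=56, p(12)=77, p(13)=101, p(14)=135, p(15)=176, p(16)=231, p(17)=297, p(18)=385, p(19)=490, p(20)=627, p(21)=792, p(22)=1002, p(23)=1255, p(24)=1575, p(25)=1958, p(26)=2436, p(27)=3010, p(28)=3718, p(29)=4565, p(30)=5604, p(31)=6842, p(32)=8349, p(33)=10143, p(34)=12310, p(35)=14883, p(36)=17977, p(37)=21637, p(38)=26015, p(39)=31185, p(40)=37338, p(41)=44583, p(42)=53174, p(43)=63261, p(44)=75175, p(45)=89134, p(46)=105558, p(47)=124754, p(48)=147273, p(49)=173525, p(50)=204226, p(51)=239943, p(52)=281589, p(53)=329931, p(54)=386155, p(55)=451276, p(56)=526823, p(57)=614154, p(58)=715220, p(59)=831820, p(60)=966467, p(61)=1121505, p(62)=1300156, p(63)=1505499, p(64)=1741630, p(65)=2012558, p(66)=2323520, p(67)=2679689, p(68)=3087735, p(69)=3554345, p(70)=4087968, p(71)=4697205, p(72)=5392783, p(73)=6185689, p(74)=7089500, p(75)=8118264, p(76)=9289091, p(77)=10619863, p(78)=12132164, p(79)=13848650, p(80)=15796476, p(81)=18004327.
Final step: p(82) = p(81) + p(80) - p(77) - p(75) + p(70) + p(67) - p(60) - p(56) + p(47) + p(42) - p(31) - p(25) + p(12) + p(5)
= 18004327 + 15796476 - 10619863 - 8118264 + 4087968 + 2679689 - 966467 - 526823 + 124754 + 53174 - 6842 - 1958 + 77 + 7
= 20506255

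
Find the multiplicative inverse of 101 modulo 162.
77

gcd(101, 162) = 1, so the inverse exists.
Extended Euclidean algorithm on (162, 101):
162 = 1 × 101 + 61  ⟹  61 = (1)·162 + (-1)·101
101 = 1 × 61 + 40  ⟹  40 = (-1)·162 + (2)·101
61 = 1 × 40 + 21  ⟹  21 = (2)·162 + (-3)·101
40 = 1 × 21 + 19  ⟹  19 = (-3)·162 + (5)·101
21 = 1 × 19 + 2  ⟹  2 = (5)·162 + (-8)·101
19 = 9 × 2 + 1  ⟹  1 = (-48)·162 + (77)·101
So (77)·101 ≡ 1 (mod 162), i.e. 101^(-1) ≡ 77 (mod 162).
Check: 101 × 77 = 7777 ≡ 1 (mod 162)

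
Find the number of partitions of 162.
129913904637

p(n) counts ways to write n as a sum of positive integers (order ignored).
Euler's pentagonal recurrence: p(k) = p(k-1) + p(k-2) - p(k-5) - p(k-7) + p(k-12) + p(k-15) - ... (offsets j(3j∓1)/2, signs ++--, p(0)=1, p(<0)=0).
DP table for k = 0..161: p(0)=1, p(1)=1, p(2)=2, p(3)=3, p(4)=5, p(5)=7, p(6)=11, p(7)=15, p(8)=22, p(9)=30, p(10)=42, p(11)=56, p(12)=77, p(13)=101, p(14)=135, p(15)=176, p(16)=231, p(17)=297, p(18)=385, p(19)=490, p(20)=627, p(21)=792, p(22)=1002, p(23)=1255, p(24)=1575, p(25)=1958, p(26)=2436, p(27)=3010, p(28)=3718, p(29)=4565, p(30)=5604, p(31)=6842, p(32)=8349, p(33)=10143, p(34)=12310, p(35)=14883, p(36)=17977, p(37)=21637, p(38)=26015, p(39)=31185, p(40)=37338, p(41)=44583, p(42)=53174, p(43)=63261, p(44)=75175, p(45)=89134, p(46)=105558, p(47)=124754, p(48)=147273, p(49)=173525, p(50)=204226, p(51)=239943, p(52)=281589, p(53)=329931, p(54)=386155, p(55)=451276, p(56)=526823, p(57)=614154, p(58)=715220, p(59)=831820, p(60)=966467, p(61)=1121505, p(62)=1300156, p(63)=1505499, p(64)=1741630, p(65)=2012558, p(66)=2323520, p(67)=2679689, p(68)=3087735, p(69)=3554345, p(70)=4087968, p(71)=4697205, p(72)=5392783, p(73)=6185689, p(74)=7089500, p(75)=8118264, p(76)=9289091, p(77)=10619863, p(78)=12132164, p(79)=13848650, p(80)=15796476, p(81)=18004327, p(82)=20506255, p(83)=23338469, p(84)=26543660, p(85)=30167357, p(86)=34262962, p(87)=38887673, p(88)=44108109, p(89)=49995925, p(90)=56634173, p(91)=64112359, p(92)=72533807, p(93)=82010177, p(94)=92669720, p(95)=104651419, p(96)=118114304, p(97)=133230930, p(98)=150198136, p(99)=169229875, p(100)=190569292, p(101)=214481126, p(102)=241265379, p(103)=271248950, p(104)=304801365, p(105)=342325709, p(106)=384276336, p(107)=431149389, p(108)=483502844, p(109)=541946240, p(110)=607163746, p(111)=679903203, p(112)=761002156, p(113)=851376628, p(114)=952050665, p(115)=1064144451, p(116)=1188908248, p(117)=1327710076, p(118)=1482074143, p(119)=1653668665, p(120)=1844349560, p(121)=2056148051, p(122)=2291320912, p(123)=2552338241, p(124)=2841940500, p(125)=3163127352, p(126)=3519222692, p(127)=3913864295, p(128)=4351078600, p(129)=4835271870, p(130)=5371315400, p(131)=5964539504, p(132)=6620830889, p(133)=7346629512, p(134)=8149040695, p(135)=9035836076, p(136)=10015581680, p(137)=11097645016, p(138)=12292341831, p(139)=13610949895, p(140)=15065878135, p(141)=16670689208, p(142)=18440293320, p(143)=20390982757, p(144)=22540654445, p(145)=24908858009, p(146)=27517052599, p(147)=30388671978, p(148)=33549419497, p(149)=37027355200, p(150)=40853235313, p(151)=45060624582, p(152)=49686288421, p(153)=54770336324, p(154)=60356673280, p(155)=66493182097, p(156)=73232243759, p(157)=80630964769, p(158)=88751778802, p(159)=97662728555, p(160)=107438159466, p(161)=118159068427.
Final step: p(162) = p(161) + p(160) - p(157) - p(155) + p(150) + p(147) - p(140) - p(136) + p(127) + p(122) - p(111) - p(105) + p(92) + p(85) - p(70) - p(62) + p(45) + p(36) - p(17) - p(7)
= 118159068427 + 107438159466 - 80630964769 - 66493182097 + 40853235313 + 30388671978 - 15065878135 - 10015581680 + 3913864295 + 2291320912 - 679903203 - 342325709 + 72533807 + 30167357 - 4087968 - 1300156 + 89134 + 17977 - 297 - 15
= 129913904637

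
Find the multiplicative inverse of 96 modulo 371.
143

gcd(96, 371) = 1, so the inverse exists.
Extended Euclidean algorithm on (371, 96):
371 = 3 × 96 + 83  ⟹  83 = (1)·371 + (-3)·96
96 = 1 × 83 + 13  ⟹  13 = (-1)·371 + (4)·96
83 = 6 × 13 + 5  ⟹  5 = (7)·371 + (-27)·96
13 = 2 × 5 + 3  ⟹  3 = (-15)·371 + (58)·96
5 = 1 × 3 + 2  ⟹  2 = (22)·371 + (-85)·96
3 = 1 × 2 + 1  ⟹  1 = (-37)·371 + (143)·96
So (143)·96 ≡ 1 (mod 371), i.e. 96^(-1) ≡ 143 (mod 371).
Check: 96 × 143 = 13728 ≡ 1 (mod 371)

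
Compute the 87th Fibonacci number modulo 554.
198

Matrix identity: Q^n = [[F_(n+1), F_n], [F_n, F_(n-1)]] with Q = [[1,1],[1,0]].
n = 87 = 1010111₂. Square-and-multiply, entries mod 554:
Q^1 = [[1,1],[1,0]]
Q^2 = (Q^1)² = [[2,1],[1,1]]
Q^5 = (Q^2)²·Q = [[8,5],[5,3]]
Q^10 = (Q^5)² = [[89,55],[55,34]]
Q^21 = (Q^10)²·Q = [[537,420],[420,117]]
Q^43 = (Q^21)²·Q = [[413,517],[517,450]]
Q^87 = (Q^43)²·Q = [[399,198],[198,201]]
F_87 mod 554 = Q^87[0][1] = 198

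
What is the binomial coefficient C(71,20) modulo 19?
4

Using Lucas' theorem:
Write n=71 and k=20 in base 19:
n in base 19: [3, 14]
k in base 19: [1, 1]
C(71,20) mod 19 = ∏ C(n_i, k_i) mod 19
Digit binomials (mod 19): C(3,1) = 3; C(14,1) = 14
Product: 3 × 14 = 42 ≡ 4 (mod 19)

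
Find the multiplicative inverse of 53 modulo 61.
38

gcd(53, 61) = 1, so the inverse exists.
Extended Euclidean algorithm on (61, 53):
61 = 1 × 53 + 8  ⟹  8 = (1)·61 + (-1)·53
53 = 6 × 8 + 5  ⟹  5 = (-6)·61 + (7)·53
8 = 1 × 5 + 3  ⟹  3 = (7)·61 + (-8)·53
5 = 1 × 3 + 2  ⟹  2 = (-13)·61 + (15)·53
3 = 1 × 2 + 1  ⟹  1 = (20)·61 + (-23)·53
So (-23)·53 ≡ 1 (mod 61), i.e. 53^(-1) ≡ -23 ≡ 38 (mod 61).
Check: 53 × 38 = 2014 ≡ 1 (mod 61)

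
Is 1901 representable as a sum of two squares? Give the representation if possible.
26² + 35² (a=26, b=35)

Factorization: 1901 = 1901
By Fermat: n is sum of two squares iff every prime p ≡ 3 (mod 4) appears to even power.
All primes ≡ 3 (mod 4) appear to even power.
Search a = 0, 1, 2, … for 1901 - a² a perfect square: first hit at a = 26: 1901 - 676 = 1225 = 35².
1901 = 26² + 35² = 676 + 1225 ✓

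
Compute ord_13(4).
6

13 is prime, so ord(4) divides φ(13) = 12.
Divisors of 12: 1, 2, 3, 4, 6, 12.
Repeated squaring: 4^1 ≡ 4, 4^2 ≡ 3, 4^4 ≡ 9, 4^8 ≡ 3 (mod 13).
Test 4^d mod 13 for each divisor d in increasing order:
4^1 ≡ 4
4^2 ≡ 3
4^3 = 4^2·4^1 ≡ 12
4^4 ≡ 9
4^6 = 4^4·4^2 ≡ 1  ← first divisor giving 1
The order is 6.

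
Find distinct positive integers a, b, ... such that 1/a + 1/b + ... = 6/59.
1/10 + 1/590

Greedy algorithm:
6/59: ceiling(59/6) = 10, use 1/10
1/590: ceiling(590/1) = 590, use 1/590
Result: 6/59 = 1/10 + 1/590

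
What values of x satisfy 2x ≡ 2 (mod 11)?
x ≡ 1 (mod 11)

gcd(2, 11) = 1, which divides 2, so solutions exist.
Find 2^(-1) mod 11 by the extended Euclidean algorithm:
11 = 5 × 2 + 1  ⟹  1 = (1)·11 + (-5)·2
So (-5)·2 ≡ 1 (mod 11), i.e. 2^(-1) ≡ -5 ≡ 6 (mod 11).
x ≡ 6 × 2 = 12 ≡ 1 (mod 11).
Check: 2 × 1 = 2 ≡ 2 (mod 11).
Unique solution: x ≡ 1 (mod 11)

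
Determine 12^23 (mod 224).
192

Repeated squaring. Binary of 23 = 10111.
12^1 ≡ 12 (mod 224); 12^2 ≡ 144 (mod 224); 12^4 ≡ 128 (mod 224); 12^8 ≡ 32 (mod 224); 12^16 ≡ 128 (mod 224)
12^23 = 12^1 × 12^2 × 12^4 × 12^16 ≡ 192 (mod 224)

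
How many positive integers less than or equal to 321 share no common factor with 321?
212

321 = 3 × 107
φ(n) = n × ∏(1 - 1/p) for each prime p dividing n
φ(321) = 321 × (1 - 1/3) × (1 - 1/107) = 212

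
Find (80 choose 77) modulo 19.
4

Using Lucas' theorem:
Write n=80 and k=77 in base 19:
n in base 19: [4, 4]
k in base 19: [4, 1]
C(80,77) mod 19 = ∏ C(n_i, k_i) mod 19
Digit binomials (mod 19): C(4,4) = 1; C(4,1) = 4
Product: 1 × 4 = 4 ≡ 4 (mod 19)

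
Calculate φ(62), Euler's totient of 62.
30

62 = 2 × 31
φ(n) = n × ∏(1 - 1/p) for each prime p dividing n
φ(62) = 62 × (1 - 1/2) × (1 - 1/31) = 30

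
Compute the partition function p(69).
3554345

p(n) counts ways to write n as a sum of positive integers (order ignored).
Euler's pentagonal recurrence: p(k) = p(k-1) + p(k-2) - p(k-5) - p(k-7) + p(k-12) + p(k-15) - ... (offsets j(3j∓1)/2, signs ++--, p(0)=1, p(<0)=0).
DP table for k = 0..68: p(0)=1, p(1)=1, p(2)=2, p(3)=3, p(4)=5, p(5)=7, p(6)=11, p(7)=15, p(8)=22, p(9)=30, p(10)=42, p(11)=56, p(12)=77, p(13)=101, p(14)=135, p(15)=176, p(16)=231, p(17)=297, p(18)=385, p(19)=490, p(20)=627, p(21)=792, p(22)=1002, p(23)=1255, p(24)=1575, p(25)=1958, p(26)=2436, p(27)=3010, p(28)=3718, p(29)=4565, p(30)=5604, p(31)=6842, p(32)=8349, p(33)=10143, p(34)=12310, p(35)=14883, p(36)=17977, p(37)=21637, p(38)=26015, p(39)=31185, p(40)=37338, p(41)=44583, p(42)=53174, p(43)=63261, p(44)=75175, p(45)=89134, p(46)=105558, p(47)=124754, p(48)=147273, p(49)=173525, p(50)=204226, p(51)=239943, p(52)=281589, p(53)=329931, p(54)=386155, p(55)=451276, p(56)=526823, p(57)=614154, p(58)=715220, p(59)=831820, p(60)=966467, p(61)=1121505, p(62)=1300156, p(63)=1505499, p(64)=1741630, p(65)=2012558, p(66)=2323520, p(67)=2679689, p(68)=3087735.
Final step: p(69) = p(68) + p(67) - p(64) - p(62) + p(57) + p(54) - p(47) - p(43) + p(34) + p(29) - p(18) - p(12)
= 3087735 + 2679689 - 1741630 - 1300156 + 614154 + 386155 - 124754 - 63261 + 12310 + 4565 - 385 - 77
= 3554345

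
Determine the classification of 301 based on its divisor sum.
deficient

Proper divisors of 301: sum = 1 + 7 + 43 = 51
Since 51 < 301, 301 is deficient.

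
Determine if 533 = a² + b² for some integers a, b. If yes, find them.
2² + 23² (a=2, b=23)

Factorization: 533 = 13 × 41
By Fermat: n is sum of two squares iff every prime p ≡ 3 (mod 4) appears to even power.
All primes ≡ 3 (mod 4) appear to even power.
Search a = 0, 1, 2, … for 533 - a² a perfect square: first hit at a = 2: 533 - 4 = 529 = 23².
533 = 2² + 23² = 4 + 529 ✓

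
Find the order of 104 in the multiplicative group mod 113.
56

113 is prime, so ord(104) divides φ(113) = 112.
Divisors of 112: 1, 2, 4, 7, 8, 14, 16, 28, 56, 112.
Repeated squaring: 104^1 ≡ 104, 104^2 ≡ 81, 104^4 ≡ 7, 104^8 ≡ 49, 104^16 ≡ 28, 104^32 ≡ 106, 104^64 ≡ 49 (mod 113).
Test 104^d mod 113 for each divisor d in increasing order:
104^1 ≡ 104
104^2 ≡ 81
104^4 ≡ 7
104^7 = 104^4·104^2·104^1 ≡ 95
104^8 ≡ 49
104^14 = 104^8·104^4·104^2 ≡ 98
104^16 ≡ 28
104^28 = 104^16·104^8·104^4 ≡ 112
104^56 = 104^32·104^16·104^8 ≡ 1  ← first divisor giving 1
The order is 56.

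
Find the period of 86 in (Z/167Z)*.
166

167 is prime, so ord(86) divides φ(167) = 166.
Divisors of 166: 1, 2, 83, 166.
Repeated squaring: 86^1 ≡ 86, 86^2 ≡ 48, 86^4 ≡ 133, 86^8 ≡ 154, 86^16 ≡ 2, 86^32 ≡ 4, 86^64 ≡ 16, 86^128 ≡ 89 (mod 167).
Test 86^d mod 167 for each divisor d in increasing order:
86^1 ≡ 86
86^2 ≡ 48
86^83 = 86^64·86^16·86^2·86^1 ≡ 166
86^166 = 86^128·86^32·86^4·86^2 ≡ 1  ← first divisor giving 1
The order is 166.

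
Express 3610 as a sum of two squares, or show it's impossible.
19² + 57² (a=19, b=57)

Factorization: 3610 = 2 × 5 × 19^2
By Fermat: n is sum of two squares iff every prime p ≡ 3 (mod 4) appears to even power.
All primes ≡ 3 (mod 4) appear to even power.
Search a = 0, 1, 2, … for 3610 - a² a perfect square: first hit at a = 19: 3610 - 361 = 3249 = 57².
3610 = 19² + 57² = 361 + 3249 ✓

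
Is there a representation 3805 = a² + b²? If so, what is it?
18² + 59² (a=18, b=59)

Factorization: 3805 = 5 × 761
By Fermat: n is sum of two squares iff every prime p ≡ 3 (mod 4) appears to even power.
All primes ≡ 3 (mod 4) appear to even power.
Search a = 0, 1, 2, … for 3805 - a² a perfect square: first hit at a = 18: 3805 - 324 = 3481 = 59².
3805 = 18² + 59² = 324 + 3481 ✓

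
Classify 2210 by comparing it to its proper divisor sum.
abundant

Proper divisors of 2210: sum = 1 + 2 + 5 + 10 + 13 + 17 + 26 + 34 + 65 + 85 + 130 + 170 + 221 + 442 + 1105 = 2326
Since 2326 > 2210, 2210 is abundant.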